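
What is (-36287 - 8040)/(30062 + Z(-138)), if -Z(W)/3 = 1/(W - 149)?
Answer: -12721849/8627797 ≈ -1.4745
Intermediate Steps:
Z(W) = -3/(-149 + W) (Z(W) = -3/(W - 149) = -3/(-149 + W))
(-36287 - 8040)/(30062 + Z(-138)) = (-36287 - 8040)/(30062 - 3/(-149 - 138)) = -44327/(30062 - 3/(-287)) = -44327/(30062 - 3*(-1/287)) = -44327/(30062 + 3/287) = -44327/8627797/287 = -44327*287/8627797 = -12721849/8627797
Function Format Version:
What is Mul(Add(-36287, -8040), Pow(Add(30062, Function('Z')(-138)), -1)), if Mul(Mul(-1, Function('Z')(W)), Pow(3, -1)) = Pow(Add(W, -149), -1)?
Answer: Rational(-12721849, 8627797) ≈ -1.4745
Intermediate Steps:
Function('Z')(W) = Mul(-3, Pow(Add(-149, W), -1)) (Function('Z')(W) = Mul(-3, Pow(Add(W, -149), -1)) = Mul(-3, Pow(Add(-149, W), -1)))
Mul(Add(-36287, -8040), Pow(Add(30062, Function('Z')(-138)), -1)) = Mul(Add(-36287, -8040), Pow(Add(30062, Mul(-3, Pow(Add(-149, -138), -1))), -1)) = Mul(-44327, Pow(Add(30062, Mul(-3, Pow(-287, -1))), -1)) = Mul(-44327, Pow(Add(30062, Mul(-3, Rational(-1, 287))), -1)) = Mul(-44327, Pow(Add(30062, Rational(3, 287)), -1)) = Mul(-44327, Pow(Rational(8627797, 287), -1)) = Mul(-44327, Rational(287, 8627797)) = Rational(-12721849, 8627797)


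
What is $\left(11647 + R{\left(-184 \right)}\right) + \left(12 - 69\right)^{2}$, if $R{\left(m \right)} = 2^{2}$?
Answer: $14900$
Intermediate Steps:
$R{\left(m \right)} = 4$
$\left(11647 + R{\left(-184 \right)}\right) + \left(12 - 69\right)^{2} = \left(11647 + 4\right) + \left(12 - 69\right)^{2} = 11651 + \left(-57\right)^{2} = 11651 + 3249 = 14900$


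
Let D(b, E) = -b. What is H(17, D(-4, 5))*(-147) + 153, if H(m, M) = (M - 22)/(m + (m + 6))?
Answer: 4383/20 ≈ 219.15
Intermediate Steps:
H(m, M) = (-22 + M)/(6 + 2*m) (H(m, M) = (-22 + M)/(m + (6 + m)) = (-22 + M)/(6 + 2*m))
H(17, D(-4, 5))*(-147) + 153 = ((-22 - 1*(-4))/(2*(3 + 17)))*(-147) + 153 = ((½)*(-22 + 4)/20)*(-147) + 153 = ((½)*(1/20)*(-18))*(-147) + 153 = -9/20*(-147) + 153 = 1323/20 + 153 = 4383/20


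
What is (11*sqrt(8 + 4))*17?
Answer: 374*sqrt(3) ≈ 647.79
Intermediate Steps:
(11*sqrt(8 + 4))*17 = (11*sqrt(12))*17 = (11*(2*sqrt(3)))*17 = (22*sqrt(3))*17 = 374*sqrt(3)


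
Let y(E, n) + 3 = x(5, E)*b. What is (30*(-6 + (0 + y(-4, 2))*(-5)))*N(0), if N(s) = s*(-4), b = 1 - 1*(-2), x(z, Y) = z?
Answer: 0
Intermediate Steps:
b = 3 (b = 1 + 2 = 3)
N(s) = -4*s
y(E, n) = 12 (y(E, n) = -3 + 5*3 = -3 + 15 = 12)
(30*(-6 + (0 + y(-4, 2))*(-5)))*N(0) = (30*(-6 + (0 + 12)*(-5)))*(-4*0) = (30*(-6 + 12*(-5)))*0 = (30*(-6 - 60))*0 = (30*(-66))*0 = -1980*0 = 0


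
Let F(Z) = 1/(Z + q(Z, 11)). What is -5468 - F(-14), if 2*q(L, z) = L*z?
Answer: -497587/91 ≈ -5468.0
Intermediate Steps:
q(L, z) = L*z/2 (q(L, z) = (L*z)/2 = L*z/2)
F(Z) = 2/(13*Z) (F(Z) = 1/(Z + (½)*Z*11) = 1/(Z + 11*Z/2) = 1/(13*Z/2) = 2/(13*Z))
-5468 - F(-14) = -5468 - 2/(13*(-14)) = -5468 - 2*(-1)/(13*14) = -5468 - 1*(-1/91) = -5468 + 1/91 = -497587/91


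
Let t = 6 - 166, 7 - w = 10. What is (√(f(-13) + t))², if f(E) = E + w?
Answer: -176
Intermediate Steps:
w = -3 (w = 7 - 1*10 = 7 - 10 = -3)
t = -160
f(E) = -3 + E (f(E) = E - 3 = -3 + E)
(√(f(-13) + t))² = (√((-3 - 13) - 160))² = (√(-16 - 160))² = (√(-176))² = (4*I*√11)² = -176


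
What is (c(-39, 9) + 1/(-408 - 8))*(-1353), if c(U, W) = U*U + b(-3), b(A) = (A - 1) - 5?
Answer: -851024823/416 ≈ -2.0457e+6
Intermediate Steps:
b(A) = -6 + A (b(A) = (-1 + A) - 5 = -6 + A)
c(U, W) = -9 + U**2 (c(U, W) = U*U + (-6 - 3) = U**2 - 9 = -9 + U**2)
(c(-39, 9) + 1/(-408 - 8))*(-1353) = ((-9 + (-39)**2) + 1/(-408 - 8))*(-1353) = ((-9 + 1521) + 1/(-416))*(-1353) = (1512 - 1/416)*(-1353) = (628991/416)*(-1353) = -851024823/416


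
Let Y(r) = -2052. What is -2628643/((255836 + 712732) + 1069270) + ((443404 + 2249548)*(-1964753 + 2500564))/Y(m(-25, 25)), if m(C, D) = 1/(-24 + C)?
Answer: -735105891784362943/1045410894 ≈ -7.0317e+8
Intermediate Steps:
-2628643/((255836 + 712732) + 1069270) + ((443404 + 2249548)*(-1964753 + 2500564))/Y(m(-25, 25)) = -2628643/((255836 + 712732) + 1069270) + ((443404 + 2249548)*(-1964753 + 2500564))/(-2052) = -2628643/(968568 + 1069270) + (2692952*535811)*(-1/2052) = -2628643/2037838 + 1442913304072*(-1/2052) = -2628643*1/2037838 - 360728326018/513 = -2628643/2037838 - 360728326018/513 = -735105891784362943/1045410894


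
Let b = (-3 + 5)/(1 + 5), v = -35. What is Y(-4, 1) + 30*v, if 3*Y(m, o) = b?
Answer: -9449/9 ≈ -1049.9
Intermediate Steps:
b = 1/3 (b = 2/6 = 2*(1/6) = 1/3 ≈ 0.33333)
Y(m, o) = 1/9 (Y(m, o) = (1/3)*(1/3) = 1/9)
Y(-4, 1) + 30*v = 1/9 + 30*(-35) = 1/9 - 1050 = -9449/9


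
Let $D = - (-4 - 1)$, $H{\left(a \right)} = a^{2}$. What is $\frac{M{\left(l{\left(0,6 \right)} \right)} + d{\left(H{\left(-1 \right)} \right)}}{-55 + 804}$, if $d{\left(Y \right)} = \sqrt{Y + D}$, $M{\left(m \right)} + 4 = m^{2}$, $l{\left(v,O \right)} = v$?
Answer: $- \frac{4}{749} + \frac{\sqrt{6}}{749} \approx -0.0020701$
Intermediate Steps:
$M{\left(m \right)} = -4 + m^{2}$
$D = 5$ ($D = \left(-1\right) \left(-5\right) = 5$)
$d{\left(Y \right)} = \sqrt{5 + Y}$ ($d{\left(Y \right)} = \sqrt{Y + 5} = \sqrt{5 + Y}$)
$\frac{M{\left(l{\left(0,6 \right)} \right)} + d{\left(H{\left(-1 \right)} \right)}}{-55 + 804} = \frac{\left(-4 + 0^{2}\right) + \sqrt{5 + \left(-1\right)^{2}}}{-55 + 804} = \frac{\left(-4 + 0\right) + \sqrt{5 + 1}}{749} = \left(-4 + \sqrt{6}\right) \frac{1}{749} = - \frac{4}{749} + \frac{\sqrt{6}}{749}$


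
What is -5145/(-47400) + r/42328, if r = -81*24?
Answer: 1046933/16719560 ≈ 0.062617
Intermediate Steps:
r = -1944
-5145/(-47400) + r/42328 = -5145/(-47400) - 1944/42328 = -5145*(-1/47400) - 1944*1/42328 = 343/3160 - 243/5291 = 1046933/16719560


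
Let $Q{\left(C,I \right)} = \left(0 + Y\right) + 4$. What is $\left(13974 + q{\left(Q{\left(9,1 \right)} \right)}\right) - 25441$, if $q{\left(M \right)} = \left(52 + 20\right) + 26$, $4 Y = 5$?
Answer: $-11369$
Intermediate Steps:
$Y = \frac{5}{4}$ ($Y = \frac{1}{4} \cdot 5 = \frac{5}{4} \approx 1.25$)
$Q{\left(C,I \right)} = \frac{21}{4}$ ($Q{\left(C,I \right)} = \left(0 + \frac{5}{4}\right) + 4 = \frac{5}{4} + 4 = \frac{21}{4}$)
$q{\left(M \right)} = 98$ ($q{\left(M \right)} = 72 + 26 = 98$)
$\left(13974 + q{\left(Q{\left(9,1 \right)} \right)}\right) - 25441 = \left(13974 + 98\right) - 25441 = 14072 - 25441 = -11369$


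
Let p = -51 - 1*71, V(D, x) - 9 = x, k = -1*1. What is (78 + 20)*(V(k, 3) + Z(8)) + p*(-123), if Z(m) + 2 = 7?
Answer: 16672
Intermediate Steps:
Z(m) = 5 (Z(m) = -2 + 7 = 5)
k = -1
V(D, x) = 9 + x
p = -122 (p = -51 - 71 = -122)
(78 + 20)*(V(k, 3) + Z(8)) + p*(-123) = (78 + 20)*((9 + 3) + 5) - 122*(-123) = 98*(12 + 5) + 15006 = 98*17 + 15006 = 1666 + 15006 = 16672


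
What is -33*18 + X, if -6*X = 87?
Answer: -1217/2 ≈ -608.50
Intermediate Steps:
X = -29/2 (X = -⅙*87 = -29/2 ≈ -14.500)
-33*18 + X = -33*18 - 29/2 = -594 - 29/2 = -1217/2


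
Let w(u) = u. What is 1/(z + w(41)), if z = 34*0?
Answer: 1/41 ≈ 0.024390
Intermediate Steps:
z = 0
1/(z + w(41)) = 1/(0 + 41) = 1/41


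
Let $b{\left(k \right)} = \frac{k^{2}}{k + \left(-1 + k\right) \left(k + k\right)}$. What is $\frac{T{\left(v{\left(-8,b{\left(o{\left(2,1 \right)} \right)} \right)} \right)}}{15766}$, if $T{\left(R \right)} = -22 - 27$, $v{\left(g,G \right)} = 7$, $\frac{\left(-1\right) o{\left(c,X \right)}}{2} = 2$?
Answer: $- \frac{49}{15766} \approx -0.003108$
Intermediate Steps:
$o{\left(c,X \right)} = -4$ ($o{\left(c,X \right)} = \left(-2\right) 2 = -4$)
$b{\left(k \right)} = \frac{k^{2}}{k + 2 k \left(-1 + k\right)}$ ($b{\left(k \right)} = \frac{k^{2}}{k + \left(-1 + k\right) 2 k} = \frac{k^{2}}{k + 2 k \left(-1 + k\right)}$)
$T{\left(R \right)} = -49$ ($T{\left(R \right)} = -22 - 27 = -49$)
$\frac{T{\left(v{\left(-8,b{\left(o{\left(2,1 \right)} \right)} \right)} \right)}}{15766} = - \frac{49}{15766}$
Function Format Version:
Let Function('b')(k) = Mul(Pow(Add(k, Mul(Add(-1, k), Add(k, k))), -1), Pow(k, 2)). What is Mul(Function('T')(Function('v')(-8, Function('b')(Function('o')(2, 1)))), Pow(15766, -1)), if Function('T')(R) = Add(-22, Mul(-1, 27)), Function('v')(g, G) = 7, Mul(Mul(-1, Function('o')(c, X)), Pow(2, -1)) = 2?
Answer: Rational(-49, 15766) ≈ -0.0031080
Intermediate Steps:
Function('o')(c, X) = -4 (Function('o')(c, X) = Mul(-2, 2) = -4)
Function('b')(k) = Mul(Pow(k, 2), Pow(Add(k, Mul(2, k, Add(-1, k))), -1)) (Function('b')(k) = Mul(Pow(Add(k, Mul(Add(-1, k), Mul(2, k))), -1), Pow(k, 2)) = Mul(Pow(Add(k, Mul(2, k, Add(-1, k))), -1), Pow(k, 2)) = Mul(Pow(k, 2), Pow(Add(k, Mul(2, k, Add(-1, k))), -1)))
Function('T')(R) = -49 (Function('T')(R) = Add(-22, -27) = -49)
Mul(Function('T')(Function('v')(-8, Function('b')(Function('o')(2, 1)))), Pow(15766, -1)) = Mul(-49, Pow(15766, -1)) = Mul(-49, Rational(1, 15766)) = Rational(-49, 15766)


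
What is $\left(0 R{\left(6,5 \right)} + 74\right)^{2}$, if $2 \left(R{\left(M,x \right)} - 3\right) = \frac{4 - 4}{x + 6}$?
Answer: $5476$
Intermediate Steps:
$R{\left(M,x \right)} = 3$ ($R{\left(M,x \right)} = 3 + \frac{\left(4 - 4\right) \frac{1}{x + 6}}{2} = 3 + \frac{0 \frac{1}{6 + x}}{2} = 3 + \frac{1}{2} \cdot 0 = 3 + 0 = 3$)
$\left(0 R{\left(6,5 \right)} + 74\right)^{2} = \left(0 \cdot 3 + 74\right)^{2} = \left(0 + 74\right)^{2} = 74^{2} = 5476$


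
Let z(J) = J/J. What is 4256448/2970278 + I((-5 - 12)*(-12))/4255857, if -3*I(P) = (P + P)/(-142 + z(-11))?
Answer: 1277096000102392/891196028486343 ≈ 1.4330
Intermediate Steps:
z(J) = 1
I(P) = 2*P/423 (I(P) = -(P + P)/(3*(-142 + 1)) = -2*P/(3*(-141)) = -2*P*(-1)/(3*141) = -(-2)*P/423 = 2*P/423)
4256448/2970278 + I((-5 - 12)*(-12))/4255857 = 4256448/2970278 + (2*((-5 - 12)*(-12))/423)/4255857 = 4256448*(1/2970278) + (2*(-17*(-12))/423)*(1/4255857) = 2128224/1485139 + ((2/423)*204)*(1/4255857) = 2128224/1485139 + (136/141)*(1/4255857) = 2128224/1485139 + 136/600075837 = 1277096000102392/891196028486343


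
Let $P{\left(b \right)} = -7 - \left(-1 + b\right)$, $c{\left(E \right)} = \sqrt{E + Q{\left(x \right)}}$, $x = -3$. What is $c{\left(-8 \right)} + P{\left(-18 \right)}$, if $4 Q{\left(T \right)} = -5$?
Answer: $12 + \frac{i \sqrt{37}}{2} \approx 12.0 + 3.0414 i$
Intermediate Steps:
$Q{\left(T \right)} = - \frac{5}{4}$ ($Q{\left(T \right)} = \frac{1}{4} \left(-5\right) = - \frac{5}{4}$)
$c{\left(E \right)} = \sqrt{- \frac{5}{4} + E}$ ($c{\left(E \right)} = \sqrt{E - \frac{5}{4}} = \sqrt{- \frac{5}{4} + E}$)
$P{\left(b \right)} = -6 - b$
$c{\left(-8 \right)} + P{\left(-18 \right)} = \frac{\sqrt{-5 + 4 \left(-8\right)}}{2} - -12 = \frac{\sqrt{-5 - 32}}{2} + \left(-6 + 18\right) = \frac{\sqrt{-37}}{2} + 12 = \frac{i \sqrt{37}}{2} + 12 = 12 + \frac{i \sqrt{37}}{2}$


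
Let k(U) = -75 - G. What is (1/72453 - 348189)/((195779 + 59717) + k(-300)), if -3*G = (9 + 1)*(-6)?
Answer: -25227337616/18504568653 ≈ -1.3633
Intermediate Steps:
G = 20 (G = -(9 + 1)*(-6)/3 = -10*(-6)/3 = -⅓*(-60) = 20)
k(U) = -95 (k(U) = -75 - 1*20 = -75 - 20 = -95)
(1/72453 - 348189)/((195779 + 59717) + k(-300)) = (1/72453 - 348189)/((195779 + 59717) - 95) = (1/72453 - 348189)/(255496 - 95) = -25227337616/72453/255401 = -25227337616/72453*1/255401 = -25227337616/18504568653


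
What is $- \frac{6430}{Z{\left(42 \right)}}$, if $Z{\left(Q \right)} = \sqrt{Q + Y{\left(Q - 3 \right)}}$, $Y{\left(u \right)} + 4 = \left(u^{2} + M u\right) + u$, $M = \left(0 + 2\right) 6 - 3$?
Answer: $- \frac{6430 \sqrt{1949}}{1949} \approx -145.65$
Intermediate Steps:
$M = 9$ ($M = 2 \cdot 6 - 3 = 12 - 3 = 9$)
$Y{\left(u \right)} = -4 + u^{2} + 10 u$ ($Y{\left(u \right)} = -4 + \left(\left(u^{2} + 9 u\right) + u\right) = -4 + \left(u^{2} + 10 u\right) = -4 + u^{2} + 10 u$)
$Z{\left(Q \right)} = \sqrt{-34 + \left(-3 + Q\right)^{2} + 11 Q}$ ($Z{\left(Q \right)} = \sqrt{Q + \left(-4 + \left(Q - 3\right)^{2} + 10 \left(Q - 3\right)\right)} = \sqrt{Q + \left(-4 + \left(-3 + Q\right)^{2} + 10 \left(-3 + Q\right)\right)} = \sqrt{Q + \left(-4 + \left(-3 + Q\right)^{2} + \left(-30 + 10 Q\right)\right)} = \sqrt{Q + \left(-34 + \left(-3 + Q\right)^{2} + 10 Q\right)} = \sqrt{-34 + \left(-3 + Q\right)^{2} + 11 Q}$)
$- \frac{6430}{Z{\left(42 \right)}} = - \frac{6430}{\sqrt{-25 + 42^{2} + 5 \cdot 42}} = - \frac{6430}{\sqrt{-25 + 1764 + 210}} = - \frac{6430}{\sqrt{1949}} = - 6430 \frac{\sqrt{1949}}{1949} = - \frac{6430 \sqrt{1949}}{1949}$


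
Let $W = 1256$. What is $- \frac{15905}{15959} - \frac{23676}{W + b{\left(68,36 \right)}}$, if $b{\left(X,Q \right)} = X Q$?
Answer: $- \frac{109189351}{14778034} \approx -7.3886$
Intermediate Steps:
$b{\left(X,Q \right)} = Q X$
$- \frac{15905}{15959} - \frac{23676}{W + b{\left(68,36 \right)}} = - \frac{15905}{15959} - \frac{23676}{1256 + 36 \cdot 68} = \left(-15905\right) \frac{1}{15959} - \frac{23676}{1256 + 2448} = - \frac{15905}{15959} - \frac{23676}{3704} = - \frac{15905}{15959} - \frac{5919}{926} = - \frac{109189351}{14778034}$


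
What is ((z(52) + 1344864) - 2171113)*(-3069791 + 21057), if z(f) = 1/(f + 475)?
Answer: 1327520068640948/527 ≈ 2.5190e+12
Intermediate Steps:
z(f) = 1/(475 + f)
((z(52) + 1344864) - 2171113)*(-3069791 + 21057) = ((1/(475 + 52) + 1344864) - 2171113)*(-3069791 + 21057) = ((1/527 + 1344864) - 2171113)*(-3048734) = (708743329/527 - 2171113)*(-3048734) = -435433222/527*(-3048734) = 1327520068640948/527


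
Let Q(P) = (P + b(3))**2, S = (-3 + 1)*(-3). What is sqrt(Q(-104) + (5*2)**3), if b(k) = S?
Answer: 2*sqrt(2651) ≈ 102.98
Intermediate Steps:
S = 6 (S = -2*(-3) = 6)
b(k) = 6
Q(P) = (6 + P)**2 (Q(P) = (P + 6)**2 = (6 + P)**2)
sqrt(Q(-104) + (5*2)**3) = sqrt((6 - 104)**2 + (5*2)**3) = sqrt((-98)**2 + 10**3) = sqrt(9604 + 1000) = sqrt(10604) = 2*sqrt(2651)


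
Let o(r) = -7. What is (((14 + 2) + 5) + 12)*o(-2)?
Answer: -231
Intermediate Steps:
(((14 + 2) + 5) + 12)*o(-2) = (((14 + 2) + 5) + 12)*(-7) = ((16 + 5) + 12)*(-7) = (21 + 12)*(-7) = 33*(-7) = -231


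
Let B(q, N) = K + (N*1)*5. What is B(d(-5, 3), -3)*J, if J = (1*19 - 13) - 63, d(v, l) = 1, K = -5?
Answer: 1140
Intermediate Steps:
B(q, N) = -5 + 5*N (B(q, N) = -5 + (N*1)*5 = -5 + N*5 = -5 + 5*N)
J = -57 (J = (19 - 13) - 63 = 6 - 63 = -57)
B(d(-5, 3), -3)*J = (-5 + 5*(-3))*(-57) = (-5 - 15)*(-57) = -20*(-57) = 1140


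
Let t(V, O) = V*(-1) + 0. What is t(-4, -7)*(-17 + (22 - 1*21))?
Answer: -64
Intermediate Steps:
t(V, O) = -V (t(V, O) = -V + 0 = -V)
t(-4, -7)*(-17 + (22 - 1*21)) = (-1*(-4))*(-17 + (22 - 1*21)) = 4*(-17 + (22 - 21)) = 4*(-17 + 1) = 4*(-16) = -64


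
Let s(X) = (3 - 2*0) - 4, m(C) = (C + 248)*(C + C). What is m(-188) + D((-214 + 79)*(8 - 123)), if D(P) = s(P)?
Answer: -22561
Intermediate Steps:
m(C) = 2*C*(248 + C) (m(C) = (248 + C)*(2*C) = 2*C*(248 + C))
s(X) = -1 (s(X) = (3 + 0) - 4 = 3 - 4 = -1)
D(P) = -1
m(-188) + D((-214 + 79)*(8 - 123)) = 2*(-188)*(248 - 188) - 1 = 2*(-188)*60 - 1 = -22560 - 1 = -22561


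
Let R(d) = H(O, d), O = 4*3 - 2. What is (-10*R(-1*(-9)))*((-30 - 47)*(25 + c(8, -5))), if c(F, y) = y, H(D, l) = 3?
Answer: 46200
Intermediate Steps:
O = 10 (O = 12 - 2 = 10)
R(d) = 3
(-10*R(-1*(-9)))*((-30 - 47)*(25 + c(8, -5))) = (-10*3)*((-30 - 47)*(25 - 5)) = -(-2310)*20 = -30*(-1540) = 46200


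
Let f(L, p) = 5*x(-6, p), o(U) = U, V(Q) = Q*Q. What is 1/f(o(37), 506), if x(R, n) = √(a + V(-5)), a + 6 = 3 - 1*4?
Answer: √2/30 ≈ 0.047140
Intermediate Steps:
V(Q) = Q²
a = -7 (a = -6 + (3 - 1*4) = -6 + (3 - 4) = -6 - 1 = -7)
x(R, n) = 3*√2 (x(R, n) = √(-7 + (-5)²) = √(-7 + 25) = √18 = 3*√2)
f(L, p) = 15*√2 (f(L, p) = 5*(3*√2) = 15*√2)
1/f(o(37), 506) = 1/(15*√2) = √2/30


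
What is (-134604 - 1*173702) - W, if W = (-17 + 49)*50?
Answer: -309906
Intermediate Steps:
W = 1600 (W = 32*50 = 1600)
(-134604 - 1*173702) - W = (-134604 - 1*173702) - 1*1600 = (-134604 - 173702) - 1600 = -308306 - 1600 = -309906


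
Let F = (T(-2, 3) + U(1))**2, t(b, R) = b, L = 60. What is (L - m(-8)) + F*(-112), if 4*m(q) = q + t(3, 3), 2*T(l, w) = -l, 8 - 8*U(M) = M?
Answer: -665/2 ≈ -332.50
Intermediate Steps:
U(M) = 1 - M/8
T(l, w) = -l/2 (T(l, w) = (-l)/2 = -l/2)
F = 225/64 (F = (-1/2*(-2) + (1 - 1/8*1))**2 = (1 + (1 - 1/8))**2 = (1 + 7/8)**2 = (15/8)**2 = 225/64 ≈ 3.5156)
m(q) = 3/4 + q/4 (m(q) = (q + 3)/4 = (3 + q)/4 = 3/4 + q/4)
(L - m(-8)) + F*(-112) = (60 - (3/4 + (1/4)*(-8))) + (225/64)*(-112) = (60 - (3/4 - 2)) - 1575/4 = (60 - 1*(-5/4)) - 1575/4 = (60 + 5/4) - 1575/4 = 245/4 - 1575/4 = -665/2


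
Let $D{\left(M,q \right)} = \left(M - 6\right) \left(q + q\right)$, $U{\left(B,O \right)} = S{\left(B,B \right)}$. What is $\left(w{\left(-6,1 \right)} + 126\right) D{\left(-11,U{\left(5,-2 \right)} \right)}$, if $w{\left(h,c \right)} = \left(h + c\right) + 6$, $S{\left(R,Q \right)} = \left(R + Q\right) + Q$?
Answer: $-64770$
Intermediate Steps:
$S{\left(R,Q \right)} = R + 2 Q$ ($S{\left(R,Q \right)} = \left(Q + R\right) + Q = R + 2 Q$)
$U{\left(B,O \right)} = 3 B$ ($U{\left(B,O \right)} = B + 2 B = 3 B$)
$D{\left(M,q \right)} = 2 q \left(-6 + M\right)$ ($D{\left(M,q \right)} = \left(-6 + M\right) 2 q = 2 q \left(-6 + M\right)$)
$w{\left(h,c \right)} = 6 + c + h$ ($w{\left(h,c \right)} = \left(c + h\right) + 6 = 6 + c + h$)
$\left(w{\left(-6,1 \right)} + 126\right) D{\left(-11,U{\left(5,-2 \right)} \right)} = \left(\left(6 + 1 - 6\right) + 126\right) 2 \cdot 3 \cdot 5 \left(-6 - 11\right) = \left(1 + 126\right) 2 \cdot 15 \left(-17\right) = 127 \left(-510\right) = -64770$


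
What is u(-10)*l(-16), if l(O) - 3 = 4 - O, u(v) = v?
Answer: -230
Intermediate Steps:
l(O) = 7 - O (l(O) = 3 + (4 - O) = 7 - O)
u(-10)*l(-16) = -10*(7 - 1*(-16)) = -10*(7 + 16) = -10*23 = -230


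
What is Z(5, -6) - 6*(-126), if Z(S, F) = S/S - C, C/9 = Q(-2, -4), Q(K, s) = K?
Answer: 775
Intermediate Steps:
C = -18 (C = 9*(-2) = -18)
Z(S, F) = 19 (Z(S, F) = S/S - 1*(-18) = 1 + 18 = 19)
Z(5, -6) - 6*(-126) = 19 - 6*(-126) = 19 + 756 = 775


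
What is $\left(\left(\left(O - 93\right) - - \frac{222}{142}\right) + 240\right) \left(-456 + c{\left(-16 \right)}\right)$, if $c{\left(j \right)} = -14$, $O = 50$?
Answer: $- \frac{6626060}{71} \approx -93325.0$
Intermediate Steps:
$\left(\left(\left(O - 93\right) - - \frac{222}{142}\right) + 240\right) \left(-456 + c{\left(-16 \right)}\right) = \left(\left(\left(50 - 93\right) - - \frac{222}{142}\right) + 240\right) \left(-456 - 14\right) = \left(\left(-43 - \left(-222\right) \frac{1}{142}\right) + 240\right) \left(-470\right) = \left(\left(-43 - - \frac{111}{71}\right) + 240\right) \left(-470\right) = \left(\left(-43 + \frac{111}{71}\right) + 240\right) \left(-470\right) = \left(- \frac{2942}{71} + 240\right) \left(-470\right) = \frac{14098}{71} \left(-470\right) = - \frac{6626060}{71}$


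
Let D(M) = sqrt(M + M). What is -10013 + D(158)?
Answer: -10013 + 2*sqrt(79) ≈ -9995.2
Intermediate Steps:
D(M) = sqrt(2)*sqrt(M) (D(M) = sqrt(2*M) = sqrt(2)*sqrt(M))
-10013 + D(158) = -10013 + sqrt(2)*sqrt(158) = -10013 + 2*sqrt(79)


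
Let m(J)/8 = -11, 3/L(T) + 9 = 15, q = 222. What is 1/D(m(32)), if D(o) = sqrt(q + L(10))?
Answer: sqrt(890)/445 ≈ 0.067040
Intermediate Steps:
L(T) = 1/2 (L(T) = 3/(-9 + 15) = 3/6 = 3*(1/6) = 1/2)
m(J) = -88 (m(J) = 8*(-11) = -88)
D(o) = sqrt(890)/2 (D(o) = sqrt(222 + 1/2) = sqrt(445/2) = sqrt(890)/2)
1/D(m(32)) = 1/(sqrt(890)/2) = sqrt(890)/445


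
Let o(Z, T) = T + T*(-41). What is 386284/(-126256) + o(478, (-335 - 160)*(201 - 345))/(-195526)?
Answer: 35556567727/3085791332 ≈ 11.523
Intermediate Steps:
o(Z, T) = -40*T (o(Z, T) = T - 41*T = -40*T)
386284/(-126256) + o(478, (-335 - 160)*(201 - 345))/(-195526) = 386284/(-126256) - 40*(-335 - 160)*(201 - 345)/(-195526) = 386284*(-1/126256) - (-19800)*(-144)*(-1/195526) = -96571/31564 - 40*71280*(-1/195526) = -96571/31564 - 2851200*(-1/195526) = -96571/31564 + 1425600/97763 = 35556567727/3085791332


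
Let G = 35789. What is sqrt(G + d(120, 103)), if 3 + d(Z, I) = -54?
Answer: 2*sqrt(8933) ≈ 189.03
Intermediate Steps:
d(Z, I) = -57 (d(Z, I) = -3 - 54 = -57)
sqrt(G + d(120, 103)) = sqrt(35789 - 57) = sqrt(35732) = 2*sqrt(8933)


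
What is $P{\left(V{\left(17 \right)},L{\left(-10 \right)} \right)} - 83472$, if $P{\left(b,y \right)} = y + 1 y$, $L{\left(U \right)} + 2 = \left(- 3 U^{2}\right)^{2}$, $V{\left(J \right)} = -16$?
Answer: $96524$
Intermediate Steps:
$L{\left(U \right)} = -2 + 9 U^{4}$ ($L{\left(U \right)} = -2 + \left(- 3 U^{2}\right)^{2} = -2 + 9 U^{4}$)
$P{\left(b,y \right)} = 2 y$ ($P{\left(b,y \right)} = y + y = 2 y$)
$P{\left(V{\left(17 \right)},L{\left(-10 \right)} \right)} - 83472 = 2 \left(-2 + 9 \left(-10\right)^{4}\right) - 83472 = 2 \left(-2 + 9 \cdot 10000\right) - 83472 = 2 \left(-2 + 90000\right) - 83472 = 2 \cdot 89998 - 83472 = 179996 - 83472 = 96524$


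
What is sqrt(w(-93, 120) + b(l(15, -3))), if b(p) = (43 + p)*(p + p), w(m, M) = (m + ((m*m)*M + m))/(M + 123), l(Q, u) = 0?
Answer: sqrt(345898)/9 ≈ 65.348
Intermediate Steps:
w(m, M) = (2*m + M*m**2)/(123 + M) (w(m, M) = (m + (m**2*M + m))/(123 + M) = (m + (M*m**2 + m))/(123 + M) = (m + (m + M*m**2))/(123 + M) = (2*m + M*m**2)/(123 + M))
b(p) = 2*p*(43 + p) (b(p) = (43 + p)*(2*p) = 2*p*(43 + p))
sqrt(w(-93, 120) + b(l(15, -3))) = sqrt(-93*(2 + 120*(-93))/(123 + 120) + 2*0*(43 + 0)) = sqrt(-93*(2 - 11160)/243 + 2*0*43) = sqrt(-93*1/243*(-11158) + 0) = sqrt(345898/81 + 0) = sqrt(345898/81) = sqrt(345898)/9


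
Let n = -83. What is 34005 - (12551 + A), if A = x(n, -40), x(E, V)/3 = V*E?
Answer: 11494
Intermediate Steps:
x(E, V) = 3*E*V (x(E, V) = 3*(V*E) = 3*(E*V) = 3*E*V)
A = 9960 (A = 3*(-83)*(-40) = 9960)
34005 - (12551 + A) = 34005 - (12551 + 9960) = 34005 - 1*22511 = 34005 - 22511 = 11494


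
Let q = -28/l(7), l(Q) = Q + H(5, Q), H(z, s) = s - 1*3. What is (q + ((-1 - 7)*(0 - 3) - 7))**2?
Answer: 25281/121 ≈ 208.93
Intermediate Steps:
H(z, s) = -3 + s (H(z, s) = s - 3 = -3 + s)
l(Q) = -3 + 2*Q (l(Q) = Q + (-3 + Q) = -3 + 2*Q)
q = -28/11 (q = -28/(-3 + 2*7) = -28/(-3 + 14) = -28/11 ≈ -2.5455)
(q + ((-1 - 7)*(0 - 3) - 7))**2 = (-28/11 + ((-1 - 7)*(0 - 3) - 7))**2 = (-28/11 + (-8*(-3) - 7))**2 = (-28/11 + (24 - 7))**2 = (-28/11 + 17)**2 = (159/11)**2 = 25281/121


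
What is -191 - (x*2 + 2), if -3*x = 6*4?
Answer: -177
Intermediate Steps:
x = -8 (x = -2*4 = -⅓*24 = -8)
-191 - (x*2 + 2) = -191 - (-8*2 + 2) = -191 - (-16 + 2) = -191 - 1*(-14) = -191 + 14 = -177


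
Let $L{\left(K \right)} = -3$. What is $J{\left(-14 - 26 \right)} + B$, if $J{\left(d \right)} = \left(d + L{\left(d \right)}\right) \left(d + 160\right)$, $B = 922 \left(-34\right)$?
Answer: $-36508$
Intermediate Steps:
$B = -31348$
$J{\left(d \right)} = \left(-3 + d\right) \left(160 + d\right)$ ($J{\left(d \right)} = \left(d - 3\right) \left(d + 160\right) = \left(-3 + d\right) \left(160 + d\right)$)
$J{\left(-14 - 26 \right)} + B = \left(-480 + \left(-14 - 26\right)^{2} + 157 \left(-14 - 26\right)\right) - 31348 = \left(-480 + \left(-40\right)^{2} + 157 \left(-40\right)\right) - 31348 = \left(-480 + 1600 - 6280\right) - 31348 = -5160 - 31348 = -36508$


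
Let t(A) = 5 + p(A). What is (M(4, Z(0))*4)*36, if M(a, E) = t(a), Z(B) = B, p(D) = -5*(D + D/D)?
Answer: -2880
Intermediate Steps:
p(D) = -5 - 5*D (p(D) = -5*(D + 1) = -5*(1 + D) = -5 - 5*D)
t(A) = -5*A (t(A) = 5 + (-5 - 5*A) = -5*A)
M(a, E) = -5*a
(M(4, Z(0))*4)*36 = (-5*4*4)*36 = -20*4*36 = -80*36 = -2880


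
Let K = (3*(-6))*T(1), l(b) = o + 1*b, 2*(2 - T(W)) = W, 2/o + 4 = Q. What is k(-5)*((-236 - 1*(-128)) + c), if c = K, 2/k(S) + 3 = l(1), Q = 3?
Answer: 135/2 ≈ 67.500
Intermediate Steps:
o = -2 (o = 2/(-4 + 3) = 2/(-1) = 2*(-1) = -2)
T(W) = 2 - W/2
l(b) = -2 + b (l(b) = -2 + 1*b = -2 + b)
K = -27 (K = (3*(-6))*(2 - ½*1) = -18*(2 - ½) = -18*3/2 = -27)
k(S) = -½ (k(S) = 2/(-3 + (-2 + 1)) = 2/(-3 - 1) = 2/(-4) = 2*(-¼) = -½)
c = -27
k(-5)*((-236 - 1*(-128)) + c) = -((-236 - 1*(-128)) - 27)/2 = -((-236 + 128) - 27)/2 = -(-108 - 27)/2 = -½*(-135) = 135/2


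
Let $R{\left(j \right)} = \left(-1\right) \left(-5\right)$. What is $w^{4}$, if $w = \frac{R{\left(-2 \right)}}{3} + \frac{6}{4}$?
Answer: $\frac{130321}{1296} \approx 100.56$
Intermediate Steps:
$R{\left(j \right)} = 5$
$w = \frac{19}{6}$ ($w = \frac{5}{3} + \frac{6}{4} = 5 \cdot \frac{1}{3} + 6 \cdot \frac{1}{4} = \frac{5}{3} + \frac{3}{2} = \frac{19}{6} \approx 3.1667$)
$w^{4} = \left(\frac{19}{6}\right)^{4} = \frac{130321}{1296}$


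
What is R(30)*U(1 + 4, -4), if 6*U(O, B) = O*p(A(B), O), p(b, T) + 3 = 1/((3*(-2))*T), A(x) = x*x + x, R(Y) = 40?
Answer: -910/9 ≈ -101.11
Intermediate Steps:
A(x) = x + x² (A(x) = x² + x = x + x²)
p(b, T) = -3 - 1/(6*T) (p(b, T) = -3 + 1/((3*(-2))*T) = -3 + 1/(-6*T) = -3 + 1*(-1/(6*T)) = -3 - 1/(6*T))
U(O, B) = O*(-3 - 1/(6*O))/6 (U(O, B) = (O*(-3 - 1/(6*O)))/6 = O*(-3 - 1/(6*O))/6)
R(30)*U(1 + 4, -4) = 40*(-1/36 - (1 + 4)/2) = 40*(-1/36 - ½*5) = 40*(-1/36 - 5/2) = 40*(-91/36) = -910/9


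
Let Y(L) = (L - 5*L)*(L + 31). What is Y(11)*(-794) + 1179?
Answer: 1468491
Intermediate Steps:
Y(L) = -4*L*(31 + L) (Y(L) = (-4*L)*(31 + L) = -4*L*(31 + L))
Y(11)*(-794) + 1179 = -4*11*(31 + 11)*(-794) + 1179 = -4*11*42*(-794) + 1179 = -1848*(-794) + 1179 = 1467312 + 1179 = 1468491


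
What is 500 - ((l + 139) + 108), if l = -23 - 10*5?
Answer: 326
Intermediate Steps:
l = -73 (l = -23 - 50 = -73)
500 - ((l + 139) + 108) = 500 - ((-73 + 139) + 108) = 500 - (66 + 108) = 500 - 1*174 = 500 - 174 = 326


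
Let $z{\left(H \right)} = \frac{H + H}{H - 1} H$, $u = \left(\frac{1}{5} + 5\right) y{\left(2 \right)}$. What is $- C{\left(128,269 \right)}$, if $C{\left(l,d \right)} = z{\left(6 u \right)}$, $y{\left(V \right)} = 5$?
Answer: $- \frac{48672}{155} \approx -314.01$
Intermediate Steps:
$u = 26$ ($u = \left(\frac{1}{5} + 5\right) 5 = \frac{26}{5} \cdot 5 = 26$)
$z{\left(H \right)} = \frac{2 H^{2}}{-1 + H}$ ($z{\left(H \right)} = \frac{2 H}{-1 + H} H = \frac{2 H^{2}}{-1 + H}$)
$C{\left(l,d \right)} = \frac{48672}{155}$ ($C{\left(l,d \right)} = \frac{2 \left(6 \cdot 26\right)^{2}}{-1 + 6 \cdot 26} = \frac{2 \cdot 156^{2}}{-1 + 156} = 2 \cdot 24336 \cdot \frac{1}{155} = \frac{48672}{155}$)
$- C{\left(128,269 \right)} = \left(-1\right) \frac{48672}{155} = - \frac{48672}{155}$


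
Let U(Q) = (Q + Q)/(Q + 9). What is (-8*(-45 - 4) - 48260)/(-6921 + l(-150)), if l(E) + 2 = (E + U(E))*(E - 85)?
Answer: -47868/27827 ≈ -1.7202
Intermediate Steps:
U(Q) = 2*Q/(9 + Q) (U(Q) = (2*Q)/(9 + Q) = 2*Q/(9 + Q))
l(E) = -2 + (-85 + E)*(E + 2*E/(9 + E)) (l(E) = -2 + (E + 2*E/(9 + E))*(E - 85) = -2 + (E + 2*E/(9 + E))*(-85 + E) = -2 + (-85 + E)*(E + 2*E/(9 + E)))
(-8*(-45 - 4) - 48260)/(-6921 + l(-150)) = (-8*(-45 - 4) - 48260)/(-6921 + (-18 + (-150)**3 - 937*(-150) - 74*(-150)**2)/(9 - 150)) = (-8*(-49) - 48260)/(-6921 + (-18 - 3375000 + 140550 - 74*22500)/(-141)) = (392 - 48260)/(-6921 - (-18 - 3375000 + 140550 - 1665000)/141) = -47868/(-6921 - 1/141*(-4899468)) = -47868/(-6921 + 34748) = -47868/27827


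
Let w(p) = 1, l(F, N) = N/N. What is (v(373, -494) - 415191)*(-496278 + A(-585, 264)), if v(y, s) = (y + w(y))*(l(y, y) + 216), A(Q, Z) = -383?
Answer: 165901163813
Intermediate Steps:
l(F, N) = 1
v(y, s) = 217 + 217*y (v(y, s) = (y + 1)*(1 + 216) = (1 + y)*217 = 217 + 217*y)
(v(373, -494) - 415191)*(-496278 + A(-585, 264)) = ((217 + 217*373) - 415191)*(-496278 - 383) = ((217 + 80941) - 415191)*(-496661) = (81158 - 415191)*(-496661) = -334033*(-496661) = 165901163813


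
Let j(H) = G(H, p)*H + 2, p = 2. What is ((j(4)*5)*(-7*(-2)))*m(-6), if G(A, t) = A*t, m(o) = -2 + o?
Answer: -19040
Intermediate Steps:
j(H) = 2 + 2*H² (j(H) = (H*2)*H + 2 = (2*H)*H + 2 = 2*H² + 2 = 2 + 2*H²)
((j(4)*5)*(-7*(-2)))*m(-6) = (((2 + 2*4²)*5)*(-7*(-2)))*(-2 - 6) = (((2 + 2*16)*5)*14)*(-8) = (((2 + 32)*5)*14)*(-8) = ((34*5)*14)*(-8) = (170*14)*(-8) = 2380*(-8) = -19040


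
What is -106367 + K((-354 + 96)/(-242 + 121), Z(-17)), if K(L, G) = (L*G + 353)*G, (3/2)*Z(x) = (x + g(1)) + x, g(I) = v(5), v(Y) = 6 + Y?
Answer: -13464681/121 ≈ -1.1128e+5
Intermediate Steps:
g(I) = 11 (g(I) = 6 + 5 = 11)
Z(x) = 22/3 + 4*x/3 (Z(x) = 2*((x + 11) + x)/3 = 2*((11 + x) + x)/3 = 2*(11 + 2*x)/3 = 22/3 + 4*x/3)
K(L, G) = G*(353 + G*L) (K(L, G) = (G*L + 353)*G = (353 + G*L)*G = G*(353 + G*L))
-106367 + K((-354 + 96)/(-242 + 121), Z(-17)) = -106367 + (22/3 + (4/3)*(-17))*(353 + (22/3 + (4/3)*(-17))*((-354 + 96)/(-242 + 121))) = -106367 + (22/3 - 68/3)*(353 + (22/3 - 68/3)*(-258/(-121))) = -106367 - 46*(353 - (-3956)*(-1)/121)/3 = -106367 - 46*(353 - 46/3*258/121)/3 = -106367 - 46*(353 - 3956/121)/3 = -106367 - 46/3*38757/121 = -106367 - 594274/121 = -13464681/121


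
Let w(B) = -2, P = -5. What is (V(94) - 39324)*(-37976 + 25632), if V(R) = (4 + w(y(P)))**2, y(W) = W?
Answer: 485366080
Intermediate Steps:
V(R) = 4 (V(R) = (4 - 2)**2 = 2**2 = 4)
(V(94) - 39324)*(-37976 + 25632) = (4 - 39324)*(-37976 + 25632) = -39320*(-12344) = 485366080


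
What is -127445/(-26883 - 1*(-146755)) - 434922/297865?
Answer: -90096374909/35705673280 ≈ -2.5233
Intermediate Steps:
-127445/(-26883 - 1*(-146755)) - 434922/297865 = -127445/(-26883 + 146755) - 434922*1/297865 = -127445/119872 - 434922/297865 = -90096374909/35705673280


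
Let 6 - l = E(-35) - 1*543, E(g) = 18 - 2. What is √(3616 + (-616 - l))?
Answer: √2467 ≈ 49.669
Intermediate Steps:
E(g) = 16
l = 533 (l = 6 - (16 - 1*543) = 6 - (16 - 543) = 6 - 1*(-527) = 6 + 527 = 533)
√(3616 + (-616 - l)) = √(3616 + (-616 - 1*533)) = √(3616 + (-616 - 533)) = √(3616 - 1149) = √2467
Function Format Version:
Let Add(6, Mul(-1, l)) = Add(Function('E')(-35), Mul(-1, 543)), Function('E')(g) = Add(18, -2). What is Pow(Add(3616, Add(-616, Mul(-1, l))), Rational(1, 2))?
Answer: Pow(2467, Rational(1, 2)) ≈ 49.669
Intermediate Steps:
Function('E')(g) = 16
l = 533 (l = Add(6, Mul(-1, Add(16, Mul(-1, 543)))) = Add(6, Mul(-1, Add(16, -543))) = Add(6, Mul(-1, -527)) = Add(6, 527) = 533)
Pow(Add(3616, Add(-616, Mul(-1, l))), Rational(1, 2)) = Pow(Add(3616, Add(-616, Mul(-1, 533))), Rational(1, 2)) = Pow(Add(3616, Add(-616, -533)), Rational(1, 2)) = Pow(Add(3616, -1149), Rational(1, 2)) = Pow(2467, Rational(1, 2))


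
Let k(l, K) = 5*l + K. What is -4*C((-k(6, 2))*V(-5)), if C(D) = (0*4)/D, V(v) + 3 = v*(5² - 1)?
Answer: 0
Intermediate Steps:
k(l, K) = K + 5*l
V(v) = -3 + 24*v (V(v) = -3 + v*(5² - 1) = -3 + v*(25 - 1) = -3 + v*24 = -3 + 24*v)
C(D) = 0 (C(D) = 0/D = 0)
-4*C((-k(6, 2))*V(-5)) = -4*0 = 0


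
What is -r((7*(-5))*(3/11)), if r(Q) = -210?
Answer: 210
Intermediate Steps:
-r((7*(-5))*(3/11)) = -1*(-210) = 210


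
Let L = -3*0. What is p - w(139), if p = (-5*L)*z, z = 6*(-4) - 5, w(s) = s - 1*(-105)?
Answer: -244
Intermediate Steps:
w(s) = 105 + s (w(s) = s + 105 = 105 + s)
L = 0
z = -29 (z = -24 - 5 = -29)
p = 0 (p = -5*0*(-29) = 0*(-29) = 0)
p - w(139) = 0 - (105 + 139) = 0 - 1*244 = 0 - 244 = -244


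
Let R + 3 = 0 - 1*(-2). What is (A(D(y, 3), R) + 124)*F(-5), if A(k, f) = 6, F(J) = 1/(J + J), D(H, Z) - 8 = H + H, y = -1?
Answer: -13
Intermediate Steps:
D(H, Z) = 8 + 2*H (D(H, Z) = 8 + (H + H) = 8 + 2*H)
F(J) = 1/(2*J)
R = -1 (R = -3 + (0 - 1*(-2)) = -3 + (0 + 2) = -3 + 2 = -1)
(A(D(y, 3), R) + 124)*F(-5) = (6 + 124)*((1/2)/(-5)) = 130*((1/2)*(-1/5)) = 130*(-1/10) = -13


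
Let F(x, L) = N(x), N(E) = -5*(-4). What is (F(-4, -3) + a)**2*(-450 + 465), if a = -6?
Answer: 2940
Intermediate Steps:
N(E) = 20
F(x, L) = 20
(F(-4, -3) + a)**2*(-450 + 465) = (20 - 6)**2*(-450 + 465) = 14**2*15 = 196*15 = 2940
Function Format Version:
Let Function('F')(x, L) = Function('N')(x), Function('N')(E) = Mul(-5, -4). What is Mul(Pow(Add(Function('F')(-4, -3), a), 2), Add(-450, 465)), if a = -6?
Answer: 2940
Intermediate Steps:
Function('N')(E) = 20
Function('F')(x, L) = 20
Mul(Pow(Add(Function('F')(-4, -3), a), 2), Add(-450, 465)) = Mul(Pow(Add(20, -6), 2), Add(-450, 465)) = Mul(Pow(14, 2), 15) = Mul(196, 15) = 2940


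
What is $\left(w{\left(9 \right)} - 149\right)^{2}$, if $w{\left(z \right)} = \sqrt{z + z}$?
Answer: $22219 - 894 \sqrt{2} \approx 20955.0$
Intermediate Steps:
$w{\left(z \right)} = \sqrt{2} \sqrt{z}$ ($w{\left(z \right)} = \sqrt{2 z} = \sqrt{2} \sqrt{z}$)
$\left(w{\left(9 \right)} - 149\right)^{2} = \left(\sqrt{2} \sqrt{9} - 149\right)^{2} = \left(\sqrt{2} \cdot 3 - 149\right)^{2} = \left(3 \sqrt{2} - 149\right)^{2} = \left(-149 + 3 \sqrt{2}\right)^{2}$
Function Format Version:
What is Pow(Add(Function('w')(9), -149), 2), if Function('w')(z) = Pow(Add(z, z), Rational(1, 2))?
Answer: Add(22219, Mul(-894, Pow(2, Rational(1, 2)))) ≈ 20955.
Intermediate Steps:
Function('w')(z) = Mul(Pow(2, Rational(1, 2)), Pow(z, Rational(1, 2))) (Function('w')(z) = Pow(Mul(2, z), Rational(1, 2)) = Mul(Pow(2, Rational(1, 2)), Pow(z, Rational(1, 2))))
Pow(Add(Function('w')(9), -149), 2) = Pow(Add(Mul(Pow(2, Rational(1, 2)), Pow(9, Rational(1, 2))), -149), 2) = Pow(Add(Mul(Pow(2, Rational(1, 2)), 3), -149), 2) = Pow(Add(Mul(3, Pow(2, Rational(1, 2))), -149), 2) = Pow(Add(-149, Mul(3, Pow(2, Rational(1, 2)))), 2)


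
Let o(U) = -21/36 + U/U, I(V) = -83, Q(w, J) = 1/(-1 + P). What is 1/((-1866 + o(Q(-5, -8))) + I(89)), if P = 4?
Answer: -12/23383 ≈ -0.00051319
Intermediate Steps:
Q(w, J) = ⅓ (Q(w, J) = 1/(-1 + 4) = 1/3 = ⅓)
o(U) = 5/12 (o(U) = -21*1/36 + 1 = -7/12 + 1 = 5/12)
1/((-1866 + o(Q(-5, -8))) + I(89)) = 1/((-1866 + 5/12) - 83) = 1/(-22387/12 - 83) = 1/(-23383/12) = -12/23383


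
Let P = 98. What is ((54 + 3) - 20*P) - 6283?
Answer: -8186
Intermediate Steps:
((54 + 3) - 20*P) - 6283 = ((54 + 3) - 20*98) - 6283 = (57 - 1960) - 6283 = -1903 - 6283 = -8186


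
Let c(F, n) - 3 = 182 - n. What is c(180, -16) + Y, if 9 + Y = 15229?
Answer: 15421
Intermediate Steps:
c(F, n) = 185 - n (c(F, n) = 3 + (182 - n) = 185 - n)
Y = 15220 (Y = -9 + 15229 = 15220)
c(180, -16) + Y = (185 - 1*(-16)) + 15220 = (185 + 16) + 15220 = 201 + 15220 = 15421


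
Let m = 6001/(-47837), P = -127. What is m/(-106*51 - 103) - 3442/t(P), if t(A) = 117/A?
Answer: 115199686683539/30833481861 ≈ 3736.2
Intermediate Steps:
m = -6001/47837 (m = 6001*(-1/47837) = -6001/47837 ≈ -0.12545)
m/(-106*51 - 103) - 3442/t(P) = -6001/(47837*(-106*51 - 103)) - 3442/(117/(-127)) = -6001/(47837*(-5406 - 103)) - 3442/(117*(-1/127)) = -6001/47837/(-5509) - 3442/(-117/127) = -6001/47837*(-1/5509) - 3442*(-127/117) = 6001/263534033 + 437134/117 = 115199686683539/30833481861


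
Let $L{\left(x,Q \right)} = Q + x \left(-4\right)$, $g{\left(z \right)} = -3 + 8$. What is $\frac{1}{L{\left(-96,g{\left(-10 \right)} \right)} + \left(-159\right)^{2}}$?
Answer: $\frac{1}{25670} \approx 3.8956 \cdot 10^{-5}$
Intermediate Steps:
$g{\left(z \right)} = 5$
$L{\left(x,Q \right)} = Q - 4 x$
$\frac{1}{L{\left(-96,g{\left(-10 \right)} \right)} + \left(-159\right)^{2}} = \frac{1}{\left(5 - -384\right) + \left(-159\right)^{2}} = \frac{1}{\left(5 + 384\right) + 25281} = \frac{1}{389 + 25281} = \frac{1}{25670}$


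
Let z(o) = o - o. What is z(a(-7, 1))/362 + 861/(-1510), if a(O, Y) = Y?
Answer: -861/1510 ≈ -0.57020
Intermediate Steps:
z(o) = 0
z(a(-7, 1))/362 + 861/(-1510) = 0/362 + 861/(-1510) = 0*(1/362) + 861*(-1/1510) = 0 - 861/1510 = -861/1510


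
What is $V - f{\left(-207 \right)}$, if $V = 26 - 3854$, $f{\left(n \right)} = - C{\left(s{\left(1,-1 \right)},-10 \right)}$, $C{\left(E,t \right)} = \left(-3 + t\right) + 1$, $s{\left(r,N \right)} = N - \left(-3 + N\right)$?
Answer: $-3840$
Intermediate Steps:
$s{\left(r,N \right)} = 3$
$C{\left(E,t \right)} = -2 + t$
$f{\left(n \right)} = 12$ ($f{\left(n \right)} = - (-2 - 10) = \left(-1\right) \left(-12\right) = 12$)
$V = -3828$ ($V = 26 - 3854 = -3828$)
$V - f{\left(-207 \right)} = -3828 - 12 = -3840$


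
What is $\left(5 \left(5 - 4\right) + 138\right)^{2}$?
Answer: $20449$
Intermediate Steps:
$\left(5 \left(5 - 4\right) + 138\right)^{2} = \left(5 \cdot 1 + 138\right)^{2} = \left(5 + 138\right)^{2} = 143^{2} = 20449$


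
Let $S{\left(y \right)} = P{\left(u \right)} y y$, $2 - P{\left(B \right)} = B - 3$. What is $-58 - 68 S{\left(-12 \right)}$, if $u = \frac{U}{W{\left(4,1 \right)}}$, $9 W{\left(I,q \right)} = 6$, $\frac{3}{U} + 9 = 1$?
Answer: $-54526$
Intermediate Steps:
$U = - \frac{3}{8}$ ($U = \frac{3}{-9 + 1} = \frac{3}{-8} = 3 \left(- \frac{1}{8}\right) = - \frac{3}{8} \approx -0.375$)
$W{\left(I,q \right)} = \frac{2}{3}$ ($W{\left(I,q \right)} = \frac{1}{9} \cdot 6 = \frac{2}{3}$)
$u = - \frac{9}{16}$ ($u = - \frac{3}{8 \cdot \frac{2}{3}} = \left(- \frac{3}{8}\right) \frac{3}{2} = - \frac{9}{16} \approx -0.5625$)
$P{\left(B \right)} = 5 - B$ ($P{\left(B \right)} = 2 - \left(B - 3\right) = 2 - \left(-3 + B\right) = 5 - B$)
$S{\left(y \right)} = \frac{89 y^{2}}{16}$ ($S{\left(y \right)} = \left(5 - - \frac{9}{16}\right) y y = \left(5 + \frac{9}{16}\right) y y = \frac{89 y}{16} y = \frac{89 y^{2}}{16}$)
$-58 - 68 S{\left(-12 \right)} = -58 - 68 \frac{89 \left(-12\right)^{2}}{16} = -58 - 68 \cdot \frac{89}{16} \cdot 144 = -58 - 54468 = -54526$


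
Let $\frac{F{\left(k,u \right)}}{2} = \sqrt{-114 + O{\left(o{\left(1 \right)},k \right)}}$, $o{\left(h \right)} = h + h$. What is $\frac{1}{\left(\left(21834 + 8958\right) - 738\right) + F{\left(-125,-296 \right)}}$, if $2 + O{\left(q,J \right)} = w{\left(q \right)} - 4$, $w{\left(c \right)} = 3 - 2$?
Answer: $\frac{15027}{451621696} - \frac{i \sqrt{119}}{451621696} \approx 3.3273 \cdot 10^{-5} - 2.4155 \cdot 10^{-8} i$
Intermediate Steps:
$w{\left(c \right)} = 1$ ($w{\left(c \right)} = 3 - 2 = 1$)
$o{\left(h \right)} = 2 h$
$O{\left(q,J \right)} = -5$ ($O{\left(q,J \right)} = -2 + \left(1 - 4\right) = -2 - 3 = -5$)
$F{\left(k,u \right)} = 2 i \sqrt{119}$ ($F{\left(k,u \right)} = 2 \sqrt{-114 - 5} = 2 \sqrt{-119} = 2 i \sqrt{119}$)
$\frac{1}{\left(\left(21834 + 8958\right) - 738\right) + F{\left(-125,-296 \right)}} = \frac{1}{\left(\left(21834 + 8958\right) - 738\right) + 2 i \sqrt{119}} = \frac{1}{\left(30792 - 738\right) + 2 i \sqrt{119}} = \frac{1}{30054 + 2 i \sqrt{119}}$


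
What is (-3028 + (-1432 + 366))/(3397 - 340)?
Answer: -4094/3057 ≈ -1.3392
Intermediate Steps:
(-3028 + (-1432 + 366))/(3397 - 340) = (-3028 - 1066)/3057 = -4094*1/3057 = -4094/3057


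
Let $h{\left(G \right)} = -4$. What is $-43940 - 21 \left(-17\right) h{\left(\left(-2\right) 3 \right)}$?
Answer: $-45368$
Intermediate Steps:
$-43940 - 21 \left(-17\right) h{\left(\left(-2\right) 3 \right)} = -43940 - 21 \left(-17\right) \left(-4\right) = -43940 - \left(-357\right) \left(-4\right) = -43940 - 1428 = -45368$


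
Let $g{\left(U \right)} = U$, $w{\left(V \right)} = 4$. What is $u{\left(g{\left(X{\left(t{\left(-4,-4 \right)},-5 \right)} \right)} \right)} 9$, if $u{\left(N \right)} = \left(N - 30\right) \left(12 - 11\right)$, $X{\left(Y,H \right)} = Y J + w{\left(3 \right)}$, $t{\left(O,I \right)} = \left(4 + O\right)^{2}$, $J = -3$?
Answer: $-234$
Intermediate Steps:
$X{\left(Y,H \right)} = 4 - 3 Y$ ($X{\left(Y,H \right)} = Y \left(-3\right) + 4 = - 3 Y + 4 = 4 - 3 Y$)
$u{\left(N \right)} = -30 + N$ ($u{\left(N \right)} = \left(-30 + N\right) 1 = -30 + N$)
$u{\left(g{\left(X{\left(t{\left(-4,-4 \right)},-5 \right)} \right)} \right)} 9 = \left(-30 + \left(4 - 3 \left(4 - 4\right)^{2}\right)\right) 9 = \left(-30 + \left(4 - 3 \cdot 0^{2}\right)\right) 9 = \left(-30 + \left(4 - 0\right)\right) 9 = \left(-30 + \left(4 + 0\right)\right) 9 = \left(-30 + 4\right) 9 = \left(-26\right) 9 = -234$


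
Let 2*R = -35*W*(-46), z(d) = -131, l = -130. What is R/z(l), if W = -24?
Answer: 19320/131 ≈ 147.48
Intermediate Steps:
R = -19320 (R = (-35*(-24)*(-46))/2 = (840*(-46))/2 = (½)*(-38640) = -19320)
R/z(l) = -19320/(-131) = -19320*(-1/131) = 19320/131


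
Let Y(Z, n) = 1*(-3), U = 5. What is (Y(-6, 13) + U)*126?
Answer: 252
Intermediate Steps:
Y(Z, n) = -3
(Y(-6, 13) + U)*126 = (-3 + 5)*126 = 2*126 = 252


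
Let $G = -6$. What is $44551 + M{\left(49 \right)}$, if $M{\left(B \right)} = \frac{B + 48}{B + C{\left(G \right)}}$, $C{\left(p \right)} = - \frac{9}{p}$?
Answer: $\frac{4499845}{101} \approx 44553.0$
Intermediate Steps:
$M{\left(B \right)} = \frac{48 + B}{\frac{3}{2} + B}$ ($M{\left(B \right)} = \frac{B + 48}{B - \frac{9}{-6}} = \frac{48 + B}{B - - \frac{3}{2}} = \frac{48 + B}{B + \frac{3}{2}} = \frac{48 + B}{\frac{3}{2} + B}$)
$44551 + M{\left(49 \right)} = 44551 + \frac{2 \left(48 + 49\right)}{3 + 2 \cdot 49} = 44551 + 2 \frac{1}{3 + 98} \cdot 97 = 44551 + 2 \cdot \frac{1}{101} \cdot 97 = 44551 + \frac{194}{101} = \frac{4499845}{101}$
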